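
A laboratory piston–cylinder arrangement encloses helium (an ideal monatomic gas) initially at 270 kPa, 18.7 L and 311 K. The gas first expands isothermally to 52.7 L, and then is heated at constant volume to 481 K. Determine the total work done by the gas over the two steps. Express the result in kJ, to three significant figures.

W_total ≈ 5.23 kJ

Step 1 (isothermal): W = P₁V₁ ln(V₂/V₁) = (5049) ln(52.7/18.7) = 5231 J.
Step 2 (isochoric): W = 0 (constant volume).
W_total = 5231 + 0 = 5231 J.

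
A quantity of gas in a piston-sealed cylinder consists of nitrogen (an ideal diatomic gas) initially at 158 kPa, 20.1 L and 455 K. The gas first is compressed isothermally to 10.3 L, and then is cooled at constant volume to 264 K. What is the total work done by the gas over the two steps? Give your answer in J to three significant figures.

W_total ≈ -2120 J

Step 1 (isothermal): W = P₁V₁ ln(V₂/V₁) = (3176) ln(10.3/20.1) = -2123 J.
Step 2 (isochoric): W = 0 (constant volume).
W_total = -2123 + 0 = -2123 J.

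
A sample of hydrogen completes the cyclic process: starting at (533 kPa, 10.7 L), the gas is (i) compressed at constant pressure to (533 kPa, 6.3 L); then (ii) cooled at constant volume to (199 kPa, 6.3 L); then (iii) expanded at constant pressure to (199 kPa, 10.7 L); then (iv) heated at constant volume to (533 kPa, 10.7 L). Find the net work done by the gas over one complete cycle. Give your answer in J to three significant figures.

Constant-volume legs do no work.
W(i) = (533)(6.3 − 10.7) = -2345 J; W(iii) = (199)(10.7 − 6.3) = 875.6 J.
W_net = -2345 + 875.6 = -1470 J (the counter-clockwise enclosed area).

W_net ≈ -1470 J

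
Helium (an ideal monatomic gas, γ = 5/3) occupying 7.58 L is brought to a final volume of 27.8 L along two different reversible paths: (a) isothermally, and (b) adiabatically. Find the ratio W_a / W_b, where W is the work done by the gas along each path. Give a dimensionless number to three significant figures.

Path (a) isothermal: W = P₁V₁ ln(V₂/V₁) → W_a/(P₁V₁) = 1.3.
Path (b) adiabatic: W = P₁V₁(1 − (V₁/V₂)^(γ−1))/(γ−1) → W_b/(P₁V₁) = 0.8693.
W_a / W_b = 1.3 / 0.8693 = 1.495.

W_a / W_b ≈ 1.49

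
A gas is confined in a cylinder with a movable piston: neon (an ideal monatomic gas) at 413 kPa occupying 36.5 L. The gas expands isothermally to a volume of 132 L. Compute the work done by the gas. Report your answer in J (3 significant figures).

W ≈ 19400 J

Isothermal: W = nRT ln(V₂/V₁) = P₁V₁ ln(V₂/V₁).
P₁V₁ = (413 kPa)(36.5 L) = 15074 J.
W = 15074 × ln(132/36.5) = 15074 × 1.285
W_by_gas = 19378 J.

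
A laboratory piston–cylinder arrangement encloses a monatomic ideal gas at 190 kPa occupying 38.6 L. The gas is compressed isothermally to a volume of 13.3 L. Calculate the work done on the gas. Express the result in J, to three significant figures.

Isothermal: W = nRT ln(V₂/V₁) = P₁V₁ ln(V₂/V₁).
P₁V₁ = (190 kPa)(38.6 L) = 7334 J.
W = 7334 × ln(13.3/38.6) = 7334 × -1.065
W_by_gas = -7814 J; work on gas = −W_by = 7814 J.

W ≈ 7810 J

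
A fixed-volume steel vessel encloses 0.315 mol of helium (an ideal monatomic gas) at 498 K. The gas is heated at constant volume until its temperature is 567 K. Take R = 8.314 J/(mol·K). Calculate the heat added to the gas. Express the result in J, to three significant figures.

Q ≈ 271 J

Constant volume ⇒ W = 0, so Q = ΔU = nCᵥΔT with Cᵥ = 3R/2 = 12.47 J/(mol·K).
ΔU = (0.315)(12.47)(567 − 498) = 271.1 J.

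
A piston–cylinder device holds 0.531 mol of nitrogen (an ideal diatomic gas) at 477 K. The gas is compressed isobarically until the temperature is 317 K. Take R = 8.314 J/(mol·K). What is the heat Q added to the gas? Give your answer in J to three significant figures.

Isobaric: W = nRΔT = (0.531)(8.314)(-160) = -706.4 J.
ΔU = nCᵥΔT with Cᵥ = 5R/2: ΔU = (0.531)(20.79)(-160) = -1766 J.
Q = ΔU + W = -1766 − 706.4 = -2472 J.

Q ≈ -2470 J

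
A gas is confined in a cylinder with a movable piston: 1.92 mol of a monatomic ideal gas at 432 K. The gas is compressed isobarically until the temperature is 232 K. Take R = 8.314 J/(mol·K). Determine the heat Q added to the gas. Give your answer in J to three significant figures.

Isobaric: W = nRΔT = (1.92)(8.314)(-200) = -3193 J.
ΔU = nCᵥΔT with Cᵥ = 3R/2: ΔU = (1.92)(12.47)(-200) = -4789 J.
Q = ΔU + W = -4789 − 3193 = -7981 J.

Q ≈ -7980 J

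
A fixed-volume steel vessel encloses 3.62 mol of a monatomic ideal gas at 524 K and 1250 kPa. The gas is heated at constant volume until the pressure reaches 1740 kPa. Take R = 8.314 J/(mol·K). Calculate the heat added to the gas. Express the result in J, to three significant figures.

Constant volume ⇒ W = 0, so Q = ΔU = nCᵥΔT with Cᵥ = 3R/2 = 12.47 J/(mol·K).
At constant V, T₂/T₁ = P₂/P₁ ⇒ ΔT = T₁(P₂/P₁ − 1) = 524·(1740/1250 − 1) = 205.4 K.
ΔU = (3.62)(12.47)(205.4) = 9273 J.

Q ≈ 9270 J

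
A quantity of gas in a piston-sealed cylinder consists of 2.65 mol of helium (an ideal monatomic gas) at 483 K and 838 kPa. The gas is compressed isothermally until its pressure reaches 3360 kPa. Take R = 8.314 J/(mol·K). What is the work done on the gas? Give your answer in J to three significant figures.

Isothermal process: W = nRT ln(V₂/V₁) = nRT ln(P₁/P₂).
W = (2.65)(8.314)(483) × ln(838/3360)
  = 10642 × ln(0.2494) = 10642 × -1.389
W_by_gas = -14778 J; work on gas = −W_by = 14778 J.

W ≈ 14800 J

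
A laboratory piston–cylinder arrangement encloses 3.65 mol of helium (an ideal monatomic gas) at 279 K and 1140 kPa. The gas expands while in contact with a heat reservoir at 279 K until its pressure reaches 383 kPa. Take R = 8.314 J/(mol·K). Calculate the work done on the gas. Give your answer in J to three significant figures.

W ≈ -9230 J

Isothermal process: W = nRT ln(V₂/V₁) = nRT ln(P₁/P₂).
W = (3.65)(8.314)(279) × ln(1140/383)
  = 8467 × ln(2.977) = 8467 × 1.091
W_by_gas = 9235 J; work on gas = −W_by = -9235 J.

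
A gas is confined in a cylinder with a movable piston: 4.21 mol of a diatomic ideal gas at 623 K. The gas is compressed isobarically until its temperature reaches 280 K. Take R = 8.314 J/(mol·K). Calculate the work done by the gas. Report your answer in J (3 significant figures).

W ≈ -12000 J

Isobaric: W = P ΔV = nR ΔT.
W = (4.21)(8.314)(280 − 623) = -12006 J.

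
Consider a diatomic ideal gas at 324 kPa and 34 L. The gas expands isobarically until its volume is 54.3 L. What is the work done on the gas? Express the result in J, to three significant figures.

Isobaric: W = P ΔV.
W = (324 kPa)(54.3 − 34 L) = (324)(20.3) = 6577 J.
Work on gas = −W_by = -6577 J.

W ≈ -6580 J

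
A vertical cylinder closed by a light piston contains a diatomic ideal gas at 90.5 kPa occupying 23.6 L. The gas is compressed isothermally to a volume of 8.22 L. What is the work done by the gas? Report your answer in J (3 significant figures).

W ≈ -2250 J

Isothermal: W = nRT ln(V₂/V₁) = P₁V₁ ln(V₂/V₁).
P₁V₁ = (90.5 kPa)(23.6 L) = 2136 J.
W = 2136 × ln(8.22/23.6) = 2136 × -1.055
W_by_gas = -2253 J.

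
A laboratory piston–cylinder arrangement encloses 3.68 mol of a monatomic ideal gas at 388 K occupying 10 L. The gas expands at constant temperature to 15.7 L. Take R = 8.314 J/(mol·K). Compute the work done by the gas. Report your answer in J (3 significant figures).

W ≈ 5350 J

Isothermal: W = nRT ln(V₂/V₁).
W = (3.68)(8.314)(388) × ln(15.7/10)
  = 11871 × 0.4511
W_by_gas = 5355 J.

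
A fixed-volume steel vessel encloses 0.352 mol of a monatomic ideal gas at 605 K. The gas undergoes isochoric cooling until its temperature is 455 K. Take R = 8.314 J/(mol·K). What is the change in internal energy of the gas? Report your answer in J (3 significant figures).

ΔU ≈ -658 J

Constant volume ⇒ W = 0, so Q = ΔU = nCᵥΔT with Cᵥ = 3R/2 = 12.47 J/(mol·K).
ΔU = (0.352)(12.47)(455 − 605) = -658.5 J.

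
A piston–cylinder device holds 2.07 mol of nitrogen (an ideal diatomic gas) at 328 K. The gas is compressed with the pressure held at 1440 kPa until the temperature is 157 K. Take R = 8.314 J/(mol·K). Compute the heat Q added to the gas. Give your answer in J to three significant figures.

Isobaric: W = nRΔT = (2.07)(8.314)(-171) = -2943 J.
ΔU = nCᵥΔT with Cᵥ = 5R/2: ΔU = (2.07)(20.79)(-171) = -7357 J.
Q = ΔU + W = -7357 − 2943 = -10300 J.

Q ≈ -10300 J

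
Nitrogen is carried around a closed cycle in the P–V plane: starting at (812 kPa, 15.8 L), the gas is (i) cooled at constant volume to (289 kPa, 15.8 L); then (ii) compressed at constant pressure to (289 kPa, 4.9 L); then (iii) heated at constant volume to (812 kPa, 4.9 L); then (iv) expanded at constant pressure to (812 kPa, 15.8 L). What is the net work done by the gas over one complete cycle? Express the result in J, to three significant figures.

W_net ≈ 5700 J

Constant-volume legs do no work.
W(ii) = (289)(4.9 − 15.8) = -3150 J; W(iv) = (812)(15.8 − 4.9) = 8851 J.
W_net = -3150 + 8851 = 5701 J (the clockwise enclosed area).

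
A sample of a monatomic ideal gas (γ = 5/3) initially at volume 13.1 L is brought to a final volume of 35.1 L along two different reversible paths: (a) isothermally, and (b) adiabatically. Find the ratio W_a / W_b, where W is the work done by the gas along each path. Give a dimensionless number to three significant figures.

W_a / W_b ≈ 1.36

Path (a) isothermal: W = P₁V₁ ln(V₂/V₁) → W_a/(P₁V₁) = 0.9856.
Path (b) adiabatic: W = P₁V₁(1 − (V₁/V₂)^(γ−1))/(γ−1) → W_b/(P₁V₁) = 0.7224.
W_a / W_b = 0.9856 / 0.7224 = 1.364.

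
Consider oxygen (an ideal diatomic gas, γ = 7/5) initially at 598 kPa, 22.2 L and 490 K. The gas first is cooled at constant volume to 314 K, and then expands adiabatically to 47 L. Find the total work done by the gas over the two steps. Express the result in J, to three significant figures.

Step 1 (isochoric): W = 0 (constant volume).
After step 1: P = 383.2 kPa (V unchanged).
Step 2 (adiabatic): W = (P₁V₁ − P₂V₂)/(γ−1) = (8507 − 6302)/0.4 = 5513 J.
W_total = 0 + 5513 = 5513 J.

W_total ≈ 5510 J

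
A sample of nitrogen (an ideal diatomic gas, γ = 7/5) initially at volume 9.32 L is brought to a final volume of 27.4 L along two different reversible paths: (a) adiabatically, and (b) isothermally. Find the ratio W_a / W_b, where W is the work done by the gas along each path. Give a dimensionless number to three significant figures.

Path (a) adiabatic: W = P₁V₁(1 − (V₁/V₂)^(γ−1))/(γ−1) → W_a/(P₁V₁) = 0.8759.
Path (b) isothermal: W = P₁V₁ ln(V₂/V₁) → W_b/(P₁V₁) = 1.078.
W_a / W_b = 0.8759 / 1.078 = 0.8123.

W_a / W_b ≈ 0.812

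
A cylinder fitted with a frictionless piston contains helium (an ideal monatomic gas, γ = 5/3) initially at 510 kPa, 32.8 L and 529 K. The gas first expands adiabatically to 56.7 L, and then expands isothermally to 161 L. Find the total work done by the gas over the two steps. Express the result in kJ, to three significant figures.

W_total ≈ 19.8 kJ

Step 1 (adiabatic): W = (P₁V₁ − P₂V₂)/(γ−1) = (16728 − 11614)/0.667 = 7671 J.
After step 1: P = 204.8 kPa, V = 56.7 L, T = 367.3 K.
Step 2 (isothermal): W = P₁V₁ ln(V₂/V₁) = (11614) ln(161/56.7) = 12120 J.
W_total = 7671 + 12120 = 19792 J.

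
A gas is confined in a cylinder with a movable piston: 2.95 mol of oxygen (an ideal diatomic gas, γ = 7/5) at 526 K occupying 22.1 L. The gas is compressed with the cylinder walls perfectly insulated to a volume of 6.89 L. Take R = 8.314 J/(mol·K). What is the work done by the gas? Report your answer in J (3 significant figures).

Adiabatic: TV^(γ−1) = const with γ = 7/5.
T₂ = T₁ (V₁/V₂)^(γ−1) = 526 × (22.1/6.89)^0.4 = 526 × 1.594 = 838.4 K.
W_by = nCᵥ(T₁ − T₂) = (2.95)(20.79)(526 − 838.4) = -19155 J.

W ≈ -19200 J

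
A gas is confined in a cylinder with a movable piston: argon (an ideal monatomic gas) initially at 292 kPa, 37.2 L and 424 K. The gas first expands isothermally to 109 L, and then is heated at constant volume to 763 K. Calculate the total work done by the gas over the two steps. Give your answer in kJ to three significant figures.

Step 1 (isothermal): W = P₁V₁ ln(V₂/V₁) = (10862) ln(109/37.2) = 11678 J.
Step 2 (isochoric): W = 0 (constant volume).
W_total = 11678 + 0 = 11678 J.

W_total ≈ 11.7 kJ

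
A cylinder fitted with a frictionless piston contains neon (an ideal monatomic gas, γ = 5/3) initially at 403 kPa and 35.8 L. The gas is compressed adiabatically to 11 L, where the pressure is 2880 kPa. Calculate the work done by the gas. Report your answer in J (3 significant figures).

W ≈ -25900 J

Adiabatic: W = (P₁V₁ − P₂V₂)/(γ − 1) with γ = 5/3.
P₁V₁ = 14427 J, P₂V₂ = 31680 J.
W = (14427 − 31680) / 0.6667 = -25879 J.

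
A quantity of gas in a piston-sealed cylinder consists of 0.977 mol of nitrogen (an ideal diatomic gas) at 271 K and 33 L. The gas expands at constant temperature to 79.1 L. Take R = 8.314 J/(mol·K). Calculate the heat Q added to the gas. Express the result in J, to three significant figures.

Isothermal ⇒ ΔU = 0, so Q = W = nRT ln(V₂/V₁).
Q = (0.977)(8.314)(271) ln(79.1/33) = 2201 × 0.8742 = 1924 J.

Q ≈ 1920 J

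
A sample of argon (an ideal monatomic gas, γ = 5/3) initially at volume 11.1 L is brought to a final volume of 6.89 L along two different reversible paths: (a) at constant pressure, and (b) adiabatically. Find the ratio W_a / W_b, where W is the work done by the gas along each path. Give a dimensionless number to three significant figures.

W_a / W_b ≈ 0.676

Path (a) isobaric: W = P₁(V₂ − V₁) → W_a/(P₁V₁) = -0.3793.
Path (b) adiabatic: W = P₁V₁(1 − (V₁/V₂)^(γ−1))/(γ−1) → W_b/(P₁V₁) = -0.5614.
W_a / W_b = -0.3793 / -0.5614 = 0.6756.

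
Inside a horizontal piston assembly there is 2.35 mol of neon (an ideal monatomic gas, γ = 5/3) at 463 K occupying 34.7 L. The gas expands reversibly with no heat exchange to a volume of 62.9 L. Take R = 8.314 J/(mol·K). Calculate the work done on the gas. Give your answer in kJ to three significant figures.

W ≈ -4.44 kJ

Adiabatic: TV^(γ−1) = const with γ = 5/3.
T₂ = T₁ (V₁/V₂)^(γ−1) = 463 × (34.7/62.9)^0.667 = 463 × 0.6726 = 311.4 K.
W_by = nCᵥ(T₁ − T₂) = (2.35)(12.47)(463 − 311.4) = 4442 J.
Work on gas = −W_by = -4442 J.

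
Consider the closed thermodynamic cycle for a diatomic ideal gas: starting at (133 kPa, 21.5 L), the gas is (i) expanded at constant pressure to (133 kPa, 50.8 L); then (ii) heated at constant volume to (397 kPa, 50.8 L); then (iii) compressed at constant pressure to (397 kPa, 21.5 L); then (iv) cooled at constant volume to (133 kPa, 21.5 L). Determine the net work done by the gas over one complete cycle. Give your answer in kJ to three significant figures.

W_net ≈ -7.74 kJ

Constant-volume legs do no work.
W(i) = (133)(50.8 − 21.5) = 3897 J; W(iii) = (397)(21.5 − 50.8) = -11632 J.
W_net = 3897 − 11632 = -7735 J (the counter-clockwise enclosed area).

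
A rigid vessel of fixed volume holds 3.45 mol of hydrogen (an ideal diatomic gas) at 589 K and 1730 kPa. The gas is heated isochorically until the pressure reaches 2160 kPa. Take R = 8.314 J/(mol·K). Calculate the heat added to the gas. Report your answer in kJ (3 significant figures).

Constant volume ⇒ W = 0, so Q = ΔU = nCᵥΔT with Cᵥ = 5R/2 = 20.79 J/(mol·K).
At constant V, T₂/T₁ = P₂/P₁ ⇒ ΔT = T₁(P₂/P₁ − 1) = 589·(2160/1730 − 1) = 146.4 K.
ΔU = (3.45)(20.79)(146.4) = 10498 J.

Q ≈ 10.5 kJ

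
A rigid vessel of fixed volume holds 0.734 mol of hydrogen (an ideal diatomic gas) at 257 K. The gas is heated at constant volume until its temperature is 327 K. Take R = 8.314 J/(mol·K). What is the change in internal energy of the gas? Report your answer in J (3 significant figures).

Constant volume ⇒ W = 0, so Q = ΔU = nCᵥΔT with Cᵥ = 5R/2 = 20.79 J/(mol·K).
ΔU = (0.734)(20.79)(327 − 257) = 1068 J.

ΔU ≈ 1070 J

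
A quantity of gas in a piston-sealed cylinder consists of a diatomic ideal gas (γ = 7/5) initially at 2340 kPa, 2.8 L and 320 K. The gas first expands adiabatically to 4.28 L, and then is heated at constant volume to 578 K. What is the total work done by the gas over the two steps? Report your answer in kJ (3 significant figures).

Step 1 (adiabatic): W = (P₁V₁ − P₂V₂)/(γ−1) = (6552 − 5529)/0.4 = 2557 J.
Step 2 (isochoric): W = 0 (constant volume).
W_total = 2557 + 0 = 2557 J.

W_total ≈ 2.56 kJ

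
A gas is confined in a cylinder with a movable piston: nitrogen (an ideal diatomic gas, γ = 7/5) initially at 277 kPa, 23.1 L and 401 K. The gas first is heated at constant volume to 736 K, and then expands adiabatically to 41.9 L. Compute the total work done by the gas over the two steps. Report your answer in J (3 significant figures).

W_total ≈ 6220 J

Step 1 (isochoric): W = 0 (constant volume).
After step 1: P = 508.4 kPa (V unchanged).
Step 2 (adiabatic): W = (P₁V₁ − P₂V₂)/(γ−1) = (11744 − 9255)/0.4 = 6223 J.
W_total = 0 + 6223 = 6223 J.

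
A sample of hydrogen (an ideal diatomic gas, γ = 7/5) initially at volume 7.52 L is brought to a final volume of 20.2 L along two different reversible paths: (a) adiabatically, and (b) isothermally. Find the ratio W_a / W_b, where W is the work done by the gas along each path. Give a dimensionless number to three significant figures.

Path (a) adiabatic: W = P₁V₁(1 − (V₁/V₂)^(γ−1))/(γ−1) → W_a/(P₁V₁) = 0.8162.
Path (b) isothermal: W = P₁V₁ ln(V₂/V₁) → W_b/(P₁V₁) = 0.9881.
W_a / W_b = 0.8162 / 0.9881 = 0.826.

W_a / W_b ≈ 0.826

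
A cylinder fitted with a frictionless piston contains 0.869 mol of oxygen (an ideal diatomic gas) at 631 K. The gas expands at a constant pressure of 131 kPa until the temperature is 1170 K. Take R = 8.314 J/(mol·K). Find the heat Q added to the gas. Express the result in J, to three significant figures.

Isobaric: W = nRΔT = (0.869)(8.314)(539) = 3894 J.
ΔU = nCᵥΔT with Cᵥ = 5R/2: ΔU = (0.869)(20.79)(539) = 9736 J.
Q = ΔU + W = 9736 + 3894 = 13630 J.

Q ≈ 13600 J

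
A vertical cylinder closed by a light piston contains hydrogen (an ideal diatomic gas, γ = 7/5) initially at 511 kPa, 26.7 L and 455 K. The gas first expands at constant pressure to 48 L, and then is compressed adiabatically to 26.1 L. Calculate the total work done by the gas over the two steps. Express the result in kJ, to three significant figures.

W_total ≈ -6.04 kJ

Step 1 (isobaric): W = PΔV = (511 kPa)(48 − 26.7 L) = 10884 J.
After step 1: P = 511 kPa, V = 48 L, T = 818 K.
Step 2 (adiabatic): W = (P₁V₁ − P₂V₂)/(γ−1) = (24528 − 31297)/0.4 = -16922 J.
W_total = 10884 − 16922 = -6038 J.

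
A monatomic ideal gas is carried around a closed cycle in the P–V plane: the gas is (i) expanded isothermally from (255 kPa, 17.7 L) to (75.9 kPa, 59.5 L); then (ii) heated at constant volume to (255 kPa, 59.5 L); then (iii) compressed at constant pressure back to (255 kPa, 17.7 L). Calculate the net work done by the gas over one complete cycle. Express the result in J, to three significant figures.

W_net ≈ -5190 J

Leg (i): W = PᵢVᵢ ln(V_f/Vᵢ) = (4514) ln(59.5/17.7) = 5472 J.
Leg (ii): W = 0.
Leg (iii): W = PΔV = (255)(17.7 − 59.5) = -10659 J.
W_net = 5472 − 10659 = -5187 J.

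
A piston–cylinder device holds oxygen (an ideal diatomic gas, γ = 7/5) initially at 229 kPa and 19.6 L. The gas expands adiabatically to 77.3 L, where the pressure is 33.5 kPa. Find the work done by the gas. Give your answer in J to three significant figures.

Adiabatic: W = (P₁V₁ − P₂V₂)/(γ − 1) with γ = 7/5.
P₁V₁ = 4488 J, P₂V₂ = 2590 J.
W = (4488 − 2590) / 0.4 = 4747 J.

W ≈ 4750 J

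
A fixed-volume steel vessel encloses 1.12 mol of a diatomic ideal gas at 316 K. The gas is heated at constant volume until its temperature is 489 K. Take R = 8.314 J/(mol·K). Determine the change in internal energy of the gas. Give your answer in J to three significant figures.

ΔU ≈ 4030 J

Constant volume ⇒ W = 0, so Q = ΔU = nCᵥΔT with Cᵥ = 5R/2 = 20.79 J/(mol·K).
ΔU = (1.12)(20.79)(489 − 316) = 4027 J.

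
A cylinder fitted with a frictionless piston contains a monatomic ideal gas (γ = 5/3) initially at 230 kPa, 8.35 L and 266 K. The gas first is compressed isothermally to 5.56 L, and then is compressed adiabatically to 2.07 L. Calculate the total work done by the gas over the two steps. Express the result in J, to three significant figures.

Step 1 (isothermal): W = P₁V₁ ln(V₂/V₁) = (1920) ln(5.56/8.35) = -781 J.
After step 1: P = 345.4 kPa, V = 5.56 L, T = 266 K.
Step 2 (adiabatic): W = (P₁V₁ − P₂V₂)/(γ−1) = (1920 − 3711)/0.667 = -2686 J.
W_total = -781 − 2686 = -3467 J.

W_total ≈ -3470 J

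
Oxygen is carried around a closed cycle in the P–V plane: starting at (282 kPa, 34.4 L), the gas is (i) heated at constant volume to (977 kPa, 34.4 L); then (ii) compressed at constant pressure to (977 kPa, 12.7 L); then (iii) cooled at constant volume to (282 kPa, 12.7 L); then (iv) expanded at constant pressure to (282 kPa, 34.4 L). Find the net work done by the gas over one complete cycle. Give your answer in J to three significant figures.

W_net ≈ -15100 J

Constant-volume legs do no work.
W(ii) = (977)(12.7 − 34.4) = -21201 J; W(iv) = (282)(34.4 − 12.7) = 6119 J.
W_net = -21201 + 6119 = -15081 J (the counter-clockwise enclosed area).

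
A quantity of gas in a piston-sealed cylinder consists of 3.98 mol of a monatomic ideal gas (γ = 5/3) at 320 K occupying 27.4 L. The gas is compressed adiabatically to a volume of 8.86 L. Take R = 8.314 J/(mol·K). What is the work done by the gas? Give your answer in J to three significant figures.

Adiabatic: TV^(γ−1) = const with γ = 5/3.
T₂ = T₁ (V₁/V₂)^(γ−1) = 320 × (27.4/8.86)^0.667 = 320 × 2.123 = 679.2 K.
W_by = nCᵥ(T₁ − T₂) = (3.98)(12.47)(320 − 679.2) = -17831 J.

W ≈ -17800 J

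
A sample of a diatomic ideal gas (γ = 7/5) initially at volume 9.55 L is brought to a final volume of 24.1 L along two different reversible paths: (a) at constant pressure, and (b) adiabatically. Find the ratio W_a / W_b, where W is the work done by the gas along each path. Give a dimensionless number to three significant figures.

W_a / W_b ≈ 1.97

Path (a) isobaric: W = P₁(V₂ − V₁) → W_a/(P₁V₁) = 1.524.
Path (b) adiabatic: W = P₁V₁(1 − (V₁/V₂)^(γ−1))/(γ−1) → W_b/(P₁V₁) = 0.7736.
W_a / W_b = 1.524 / 0.7736 = 1.969.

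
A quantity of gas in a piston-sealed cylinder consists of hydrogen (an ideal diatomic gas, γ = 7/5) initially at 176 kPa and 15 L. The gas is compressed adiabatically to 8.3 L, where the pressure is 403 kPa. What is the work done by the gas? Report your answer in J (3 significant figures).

W ≈ -1760 J

Adiabatic: W = (P₁V₁ − P₂V₂)/(γ − 1) with γ = 7/5.
P₁V₁ = 2640 J, P₂V₂ = 3345 J.
W = (2640 − 3345) / 0.4 = -1762 J.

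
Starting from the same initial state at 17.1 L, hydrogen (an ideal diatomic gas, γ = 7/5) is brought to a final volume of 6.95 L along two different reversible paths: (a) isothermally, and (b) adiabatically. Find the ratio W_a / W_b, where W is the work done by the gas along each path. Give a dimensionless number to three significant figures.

Path (a) isothermal: W = P₁V₁ ln(V₂/V₁) → W_a/(P₁V₁) = -0.9003.
Path (b) adiabatic: W = P₁V₁(1 − (V₁/V₂)^(γ−1))/(γ−1) → W_b/(P₁V₁) = -1.084.
W_a / W_b = -0.9003 / -1.084 = 0.8307.

W_a / W_b ≈ 0.831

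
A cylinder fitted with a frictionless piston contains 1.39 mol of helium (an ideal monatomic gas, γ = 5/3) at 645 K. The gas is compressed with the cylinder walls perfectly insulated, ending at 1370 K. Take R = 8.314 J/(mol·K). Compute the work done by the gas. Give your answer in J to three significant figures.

Adiabatic ⇒ Q = 0, so W_by = −ΔU = nCᵥ(T₁ − T₂).
Cᵥ = 3R/2 = 12.47 J/(mol·K).
W = (1.39)(12.47)(645 − 1370) = -12568 J.

W ≈ -12600 J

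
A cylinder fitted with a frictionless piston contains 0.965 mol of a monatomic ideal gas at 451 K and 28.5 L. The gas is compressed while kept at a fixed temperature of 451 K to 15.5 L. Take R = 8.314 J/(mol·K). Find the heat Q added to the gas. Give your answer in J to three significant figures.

Q ≈ -2200 J

Isothermal ⇒ ΔU = 0, so Q = W = nRT ln(V₂/V₁).
Q = (0.965)(8.314)(451) ln(15.5/28.5) = 3618 × -0.6091 = -2204 J.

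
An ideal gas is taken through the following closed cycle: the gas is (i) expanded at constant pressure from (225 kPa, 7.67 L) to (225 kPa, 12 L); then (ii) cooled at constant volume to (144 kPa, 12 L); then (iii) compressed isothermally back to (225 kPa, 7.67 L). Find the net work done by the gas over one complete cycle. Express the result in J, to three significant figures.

Leg (i): W = PΔV = (225)(12 − 7.67) = 974.2 J.
Leg (ii): W = 0.
Leg (iii): W = PᵢVᵢ ln(V_f/Vᵢ) = (1728) ln(7.67/12) = -773.4 J.
W_net = 974.2 − 773.4 = 200.8 J.

W_net ≈ 201 J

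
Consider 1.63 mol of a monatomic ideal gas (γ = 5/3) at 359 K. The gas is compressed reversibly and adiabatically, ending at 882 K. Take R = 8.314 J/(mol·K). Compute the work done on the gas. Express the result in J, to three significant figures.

Adiabatic ⇒ Q = 0, so W_by = −ΔU = nCᵥ(T₁ − T₂).
Cᵥ = 3R/2 = 12.47 J/(mol·K).
W = (1.63)(12.47)(359 − 882) = -10631 J.
Work on gas = −W_by = 10631 J.

W ≈ 10600 J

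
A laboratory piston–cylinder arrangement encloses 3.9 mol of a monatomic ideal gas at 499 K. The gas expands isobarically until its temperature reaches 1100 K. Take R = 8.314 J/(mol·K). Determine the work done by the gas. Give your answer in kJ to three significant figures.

Isobaric: W = P ΔV = nR ΔT.
W = (3.9)(8.314)(1100 − 499) = 19487 J.

W ≈ 19.5 kJ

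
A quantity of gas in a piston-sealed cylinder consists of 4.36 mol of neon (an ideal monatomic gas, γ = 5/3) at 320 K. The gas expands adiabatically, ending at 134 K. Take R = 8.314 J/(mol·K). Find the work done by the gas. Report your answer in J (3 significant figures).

W ≈ 10100 J

Adiabatic ⇒ Q = 0, so W_by = −ΔU = nCᵥ(T₁ − T₂).
Cᵥ = 3R/2 = 12.47 J/(mol·K).
W = (4.36)(12.47)(320 − 134) = 10113 J.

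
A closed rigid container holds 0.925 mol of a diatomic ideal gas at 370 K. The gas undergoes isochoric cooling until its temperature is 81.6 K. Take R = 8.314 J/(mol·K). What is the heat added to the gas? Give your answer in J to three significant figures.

Constant volume ⇒ W = 0, so Q = ΔU = nCᵥΔT with Cᵥ = 5R/2 = 20.79 J/(mol·K).
ΔU = (0.925)(20.79)(81.6 − 370) = -5545 J.

Q ≈ -5540 J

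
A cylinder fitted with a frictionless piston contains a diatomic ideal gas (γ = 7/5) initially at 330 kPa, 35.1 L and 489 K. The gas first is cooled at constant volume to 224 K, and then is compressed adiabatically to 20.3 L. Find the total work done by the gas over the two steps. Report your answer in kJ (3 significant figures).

Step 1 (isochoric): W = 0 (constant volume).
After step 1: P = 151.2 kPa (V unchanged).
Step 2 (adiabatic): W = (P₁V₁ − P₂V₂)/(γ−1) = (5306 − 6605)/0.4 = -3248 J.
W_total = 0 − 3248 = -3248 J.

W_total ≈ -3.25 kJ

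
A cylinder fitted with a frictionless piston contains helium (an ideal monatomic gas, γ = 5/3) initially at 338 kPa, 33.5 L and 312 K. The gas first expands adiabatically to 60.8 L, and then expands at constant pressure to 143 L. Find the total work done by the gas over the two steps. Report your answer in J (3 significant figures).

W_total ≈ 15900 J

Step 1 (adiabatic): W = (P₁V₁ − P₂V₂)/(γ−1) = (11323 − 7610)/0.667 = 5569 J.
After step 1: P = 125.2 kPa, V = 60.8 L, T = 209.7 K.
Step 2 (isobaric): W = PΔV = (125.2 kPa)(143 − 60.8 L) = 10289 J.
W_total = 5569 + 10289 = 15858 J.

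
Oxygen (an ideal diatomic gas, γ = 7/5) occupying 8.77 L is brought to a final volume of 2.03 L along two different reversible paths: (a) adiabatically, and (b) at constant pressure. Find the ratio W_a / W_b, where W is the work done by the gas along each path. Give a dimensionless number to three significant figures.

Path (a) adiabatic: W = P₁V₁(1 − (V₁/V₂)^(γ−1))/(γ−1) → W_a/(P₁V₁) = -1.989.
Path (b) isobaric: W = P₁(V₂ − V₁) → W_b/(P₁V₁) = -0.7685.
W_a / W_b = -1.989 / -0.7685 = 2.588.

W_a / W_b ≈ 2.59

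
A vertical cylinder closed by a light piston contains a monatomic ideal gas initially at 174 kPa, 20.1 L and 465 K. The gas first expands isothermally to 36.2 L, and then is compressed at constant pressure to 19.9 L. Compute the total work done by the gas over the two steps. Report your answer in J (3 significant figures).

W_total ≈ 483 J

Step 1 (isothermal): W = P₁V₁ ln(V₂/V₁) = (3497) ln(36.2/20.1) = 2058 J.
After step 1: P = 96.61 kPa, V = 36.2 L, T = 465 K.
Step 2 (isobaric): W = PΔV = (96.61 kPa)(19.9 − 36.2 L) = -1575 J.
W_total = 2058 − 1575 = 482.9 J.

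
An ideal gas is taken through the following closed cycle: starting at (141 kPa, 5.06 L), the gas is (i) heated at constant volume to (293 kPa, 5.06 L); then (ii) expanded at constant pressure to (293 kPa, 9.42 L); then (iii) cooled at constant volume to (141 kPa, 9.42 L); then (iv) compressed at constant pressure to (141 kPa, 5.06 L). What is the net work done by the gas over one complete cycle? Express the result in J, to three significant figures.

Constant-volume legs do no work.
W(ii) = (293)(9.42 − 5.06) = 1277 J; W(iv) = (141)(5.06 − 9.42) = -614.8 J.
W_net = 1277 − 614.8 = 662.7 J (the clockwise enclosed area).

W_net ≈ 663 J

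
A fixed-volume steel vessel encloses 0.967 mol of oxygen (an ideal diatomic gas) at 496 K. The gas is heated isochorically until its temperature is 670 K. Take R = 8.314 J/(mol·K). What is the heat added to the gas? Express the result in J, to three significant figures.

Constant volume ⇒ W = 0, so Q = ΔU = nCᵥΔT with Cᵥ = 5R/2 = 20.79 J/(mol·K).
ΔU = (0.967)(20.79)(670 − 496) = 3497 J.

Q ≈ 3500 J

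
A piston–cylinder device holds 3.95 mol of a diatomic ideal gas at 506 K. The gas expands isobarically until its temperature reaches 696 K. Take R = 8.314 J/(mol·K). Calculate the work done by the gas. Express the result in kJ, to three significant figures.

W ≈ 6.24 kJ

Isobaric: W = P ΔV = nR ΔT.
W = (3.95)(8.314)(696 − 506) = 6240 J.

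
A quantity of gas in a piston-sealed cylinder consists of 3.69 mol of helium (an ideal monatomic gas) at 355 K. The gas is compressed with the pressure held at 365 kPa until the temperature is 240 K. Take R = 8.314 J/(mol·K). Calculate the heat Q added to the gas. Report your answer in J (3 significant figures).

Q ≈ -8820 J

Isobaric: W = nRΔT = (3.69)(8.314)(-115) = -3528 J.
ΔU = nCᵥΔT with Cᵥ = 3R/2: ΔU = (3.69)(12.47)(-115) = -5292 J.
Q = ΔU + W = -5292 − 3528 = -8820 J.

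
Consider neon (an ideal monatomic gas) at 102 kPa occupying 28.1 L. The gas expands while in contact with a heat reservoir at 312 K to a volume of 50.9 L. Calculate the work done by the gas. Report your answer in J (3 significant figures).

W ≈ 1700 J

Isothermal: W = nRT ln(V₂/V₁) = P₁V₁ ln(V₂/V₁).
P₁V₁ = (102 kPa)(28.1 L) = 2866 J.
W = 2866 × ln(50.9/28.1) = 2866 × 0.5941
W_by_gas = 1703 J.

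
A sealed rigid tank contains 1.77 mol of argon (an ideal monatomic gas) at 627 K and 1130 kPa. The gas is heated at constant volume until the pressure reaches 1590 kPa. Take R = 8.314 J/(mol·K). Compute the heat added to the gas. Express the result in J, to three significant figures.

Q ≈ 5630 J

Constant volume ⇒ W = 0, so Q = ΔU = nCᵥΔT with Cᵥ = 3R/2 = 12.47 J/(mol·K).
At constant V, T₂/T₁ = P₂/P₁ ⇒ ΔT = T₁(P₂/P₁ − 1) = 627·(1590/1130 − 1) = 255.2 K.
ΔU = (1.77)(12.47)(255.2) = 5634 J.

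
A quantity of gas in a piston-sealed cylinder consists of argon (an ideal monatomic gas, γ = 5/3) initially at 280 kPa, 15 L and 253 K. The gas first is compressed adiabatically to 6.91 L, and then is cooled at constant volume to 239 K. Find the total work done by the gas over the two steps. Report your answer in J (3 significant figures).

Step 1 (adiabatic): W = (P₁V₁ − P₂V₂)/(γ−1) = (4200 − 7041)/0.667 = -4262 J.
Step 2 (isochoric): W = 0 (constant volume).
W_total = -4262 + 0 = -4262 J.

W_total ≈ -4260 J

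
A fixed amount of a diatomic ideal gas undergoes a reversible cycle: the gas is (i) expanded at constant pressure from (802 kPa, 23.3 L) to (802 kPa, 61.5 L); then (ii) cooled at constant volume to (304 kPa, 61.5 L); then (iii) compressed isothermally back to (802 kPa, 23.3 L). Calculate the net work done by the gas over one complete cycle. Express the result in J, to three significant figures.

Leg (i): W = PΔV = (802)(61.5 − 23.3) = 30636 J.
Leg (ii): W = 0.
Leg (iii): W = PᵢVᵢ ln(V_f/Vᵢ) = (18696) ln(23.3/61.5) = -18146 J.
W_net = 30636 − 18146 = 12490 J.

W_net ≈ 12500 J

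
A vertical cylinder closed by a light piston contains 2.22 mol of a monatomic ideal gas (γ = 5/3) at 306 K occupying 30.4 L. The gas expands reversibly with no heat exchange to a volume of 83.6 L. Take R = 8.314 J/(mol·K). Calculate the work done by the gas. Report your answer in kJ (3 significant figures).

W ≈ 4.16 kJ

Adiabatic: TV^(γ−1) = const with γ = 5/3.
T₂ = T₁ (V₁/V₂)^(γ−1) = 306 × (30.4/83.6)^0.667 = 306 × 0.5095 = 155.9 K.
W_by = nCᵥ(T₁ − T₂) = (2.22)(12.47)(306 − 155.9) = 4156 J.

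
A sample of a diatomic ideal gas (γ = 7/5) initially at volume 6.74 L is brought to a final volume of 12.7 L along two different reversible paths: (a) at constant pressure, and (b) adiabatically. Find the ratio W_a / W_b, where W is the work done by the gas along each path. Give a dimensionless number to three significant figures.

Path (a) isobaric: W = P₁(V₂ − V₁) → W_a/(P₁V₁) = 0.8843.
Path (b) adiabatic: W = P₁V₁(1 − (V₁/V₂)^(γ−1))/(γ−1) → W_b/(P₁V₁) = 0.5596.
W_a / W_b = 0.8843 / 0.5596 = 1.58.

W_a / W_b ≈ 1.58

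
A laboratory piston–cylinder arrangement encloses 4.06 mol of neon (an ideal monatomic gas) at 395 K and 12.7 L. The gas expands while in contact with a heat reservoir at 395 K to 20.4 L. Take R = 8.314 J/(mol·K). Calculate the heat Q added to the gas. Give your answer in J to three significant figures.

Isothermal ⇒ ΔU = 0, so Q = W = nRT ln(V₂/V₁).
Q = (4.06)(8.314)(395) ln(20.4/12.7) = 13333 × 0.4739 = 6319 J.

Q ≈ 6320 J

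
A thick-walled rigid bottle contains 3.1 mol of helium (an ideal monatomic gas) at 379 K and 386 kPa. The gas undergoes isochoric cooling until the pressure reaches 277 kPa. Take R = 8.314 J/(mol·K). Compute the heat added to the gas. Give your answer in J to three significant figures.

Constant volume ⇒ W = 0, so Q = ΔU = nCᵥΔT with Cᵥ = 3R/2 = 12.47 J/(mol·K).
At constant V, T₂/T₁ = P₂/P₁ ⇒ ΔT = T₁(P₂/P₁ − 1) = 379·(277/386 − 1) = -107 K.
ΔU = (3.1)(12.47)(-107) = -4138 J.

Q ≈ -4140 J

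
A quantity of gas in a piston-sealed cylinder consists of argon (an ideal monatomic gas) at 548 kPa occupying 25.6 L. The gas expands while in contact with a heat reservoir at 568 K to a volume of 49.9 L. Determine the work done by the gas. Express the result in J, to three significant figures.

W ≈ 9360 J

Isothermal: W = nRT ln(V₂/V₁) = P₁V₁ ln(V₂/V₁).
P₁V₁ = (548 kPa)(25.6 L) = 14029 J.
W = 14029 × ln(49.9/25.6) = 14029 × 0.6674
W_by_gas = 9363 J.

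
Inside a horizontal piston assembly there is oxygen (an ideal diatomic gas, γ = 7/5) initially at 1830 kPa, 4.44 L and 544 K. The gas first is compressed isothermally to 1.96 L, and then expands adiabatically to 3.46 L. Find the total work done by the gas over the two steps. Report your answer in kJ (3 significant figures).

W_total ≈ -2.51 kJ

Step 1 (isothermal): W = P₁V₁ ln(V₂/V₁) = (8125) ln(1.96/4.44) = -6644 J.
After step 1: P = 4146 kPa, V = 1.96 L, T = 544 K.
Step 2 (adiabatic): W = (P₁V₁ − P₂V₂)/(γ−1) = (8125 − 6473)/0.4 = 4130 J.
W_total = -6644 + 4130 = -2514 J.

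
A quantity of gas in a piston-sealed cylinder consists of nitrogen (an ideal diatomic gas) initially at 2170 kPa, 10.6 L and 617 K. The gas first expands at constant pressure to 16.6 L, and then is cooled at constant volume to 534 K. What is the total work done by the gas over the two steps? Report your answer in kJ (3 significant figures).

W_total ≈ 13.0 kJ

Step 1 (isobaric): W = PΔV = (2170 kPa)(16.6 − 10.6 L) = 13020 J.
Step 2 (isochoric): W = 0 (constant volume).
W_total = 13020 + 0 = 13020 J.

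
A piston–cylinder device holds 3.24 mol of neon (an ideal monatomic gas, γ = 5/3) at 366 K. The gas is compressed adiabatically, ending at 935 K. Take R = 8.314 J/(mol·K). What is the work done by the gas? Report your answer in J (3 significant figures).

W ≈ -23000 J

Adiabatic ⇒ Q = 0, so W_by = −ΔU = nCᵥ(T₁ − T₂).
Cᵥ = 3R/2 = 12.47 J/(mol·K).
W = (3.24)(12.47)(366 − 935) = -22991 J.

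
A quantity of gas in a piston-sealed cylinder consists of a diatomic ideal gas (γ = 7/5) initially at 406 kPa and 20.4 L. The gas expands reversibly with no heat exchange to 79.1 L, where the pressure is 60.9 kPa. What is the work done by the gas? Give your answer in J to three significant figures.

W ≈ 8660 J

Adiabatic: W = (P₁V₁ − P₂V₂)/(γ − 1) with γ = 7/5.
P₁V₁ = 8282 J, P₂V₂ = 4817 J.
W = (8282 − 4817) / 0.4 = 8663 J.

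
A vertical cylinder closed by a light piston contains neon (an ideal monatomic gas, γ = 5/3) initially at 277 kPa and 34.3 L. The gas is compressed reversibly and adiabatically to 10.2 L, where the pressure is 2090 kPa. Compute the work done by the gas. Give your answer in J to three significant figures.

W ≈ -17700 J

Adiabatic: W = (P₁V₁ − P₂V₂)/(γ − 1) with γ = 5/3.
P₁V₁ = 9501 J, P₂V₂ = 21318 J.
W = (9501 − 21318) / 0.6667 = -17725 J.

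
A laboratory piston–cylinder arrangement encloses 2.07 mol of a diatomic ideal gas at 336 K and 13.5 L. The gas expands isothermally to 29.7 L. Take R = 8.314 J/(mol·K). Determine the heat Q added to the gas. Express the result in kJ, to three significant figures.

Isothermal ⇒ ΔU = 0, so Q = W = nRT ln(V₂/V₁).
Q = (2.07)(8.314)(336) ln(29.7/13.5) = 5783 × 0.7885 = 4559 J.

Q ≈ 4.56 kJ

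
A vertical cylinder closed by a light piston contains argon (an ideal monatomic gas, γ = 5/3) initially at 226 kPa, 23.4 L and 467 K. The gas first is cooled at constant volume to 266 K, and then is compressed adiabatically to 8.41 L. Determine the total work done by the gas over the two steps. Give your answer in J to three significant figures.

W_total ≈ -4420 J

Step 1 (isochoric): W = 0 (constant volume).
After step 1: P = 128.7 kPa (V unchanged).
Step 2 (adiabatic): W = (P₁V₁ − P₂V₂)/(γ−1) = (3012 − 5959)/0.667 = -4420 J.
W_total = 0 − 4420 = -4420 J.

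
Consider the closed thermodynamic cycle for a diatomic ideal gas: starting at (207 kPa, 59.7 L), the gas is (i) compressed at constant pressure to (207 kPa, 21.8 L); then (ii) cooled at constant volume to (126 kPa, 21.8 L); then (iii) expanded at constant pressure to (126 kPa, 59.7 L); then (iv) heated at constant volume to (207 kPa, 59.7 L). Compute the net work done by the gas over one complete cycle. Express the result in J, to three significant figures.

Constant-volume legs do no work.
W(i) = (207)(21.8 − 59.7) = -7845 J; W(iii) = (126)(59.7 − 21.8) = 4775 J.
W_net = -7845 + 4775 = -3070 J (the counter-clockwise enclosed area).

W_net ≈ -3070 J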